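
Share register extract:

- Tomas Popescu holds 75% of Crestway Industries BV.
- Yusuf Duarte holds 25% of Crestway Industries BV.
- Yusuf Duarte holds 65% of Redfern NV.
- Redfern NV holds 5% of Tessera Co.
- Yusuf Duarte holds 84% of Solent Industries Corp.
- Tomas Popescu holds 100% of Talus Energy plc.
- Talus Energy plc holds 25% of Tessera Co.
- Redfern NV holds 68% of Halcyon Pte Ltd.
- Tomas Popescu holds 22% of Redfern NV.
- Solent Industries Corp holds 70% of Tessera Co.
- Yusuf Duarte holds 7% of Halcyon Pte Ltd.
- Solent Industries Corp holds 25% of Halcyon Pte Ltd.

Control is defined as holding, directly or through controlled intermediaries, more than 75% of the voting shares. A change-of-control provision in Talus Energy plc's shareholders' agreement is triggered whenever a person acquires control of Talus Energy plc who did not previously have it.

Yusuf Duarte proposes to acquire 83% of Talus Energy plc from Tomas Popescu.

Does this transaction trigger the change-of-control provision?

The purchase adds only to Yusuf's holdings (Tomas's stake shrinks), so Yusuf is the only person who could newly come to control Talus.
Yusuf holds 84% of Solent, so Yusuf controls Solent.
Neither Yusuf nor any entity Yusuf controls holds any voting interest in Talus.
So before the transaction, Yusuf does not control Talus.
After the purchase, Yusuf holds 83% of Talus directly, and Tomas's stake falls to 17%.
Yusuf holds 83% of Talus, so Yusuf controls Talus.
Yusuf did not control Talus before and does after, so the clause is triggered.

Yes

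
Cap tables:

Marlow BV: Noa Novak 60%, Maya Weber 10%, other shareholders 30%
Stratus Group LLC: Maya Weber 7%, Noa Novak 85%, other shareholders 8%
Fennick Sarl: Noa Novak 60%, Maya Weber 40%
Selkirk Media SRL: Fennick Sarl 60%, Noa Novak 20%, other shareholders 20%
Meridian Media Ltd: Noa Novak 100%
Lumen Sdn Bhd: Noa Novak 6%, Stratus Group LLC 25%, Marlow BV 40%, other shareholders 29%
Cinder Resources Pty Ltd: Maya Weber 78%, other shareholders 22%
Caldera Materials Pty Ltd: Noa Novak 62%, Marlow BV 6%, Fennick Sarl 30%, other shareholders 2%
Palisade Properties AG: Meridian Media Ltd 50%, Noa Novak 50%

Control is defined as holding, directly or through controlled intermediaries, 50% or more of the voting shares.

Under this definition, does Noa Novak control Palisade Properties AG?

Noa holds 100% of Meridian, so Noa controls Meridian.
Meridian and Noa together hold 50% + 50% = 100% of Palisade, so Noa controls Palisade.

Yes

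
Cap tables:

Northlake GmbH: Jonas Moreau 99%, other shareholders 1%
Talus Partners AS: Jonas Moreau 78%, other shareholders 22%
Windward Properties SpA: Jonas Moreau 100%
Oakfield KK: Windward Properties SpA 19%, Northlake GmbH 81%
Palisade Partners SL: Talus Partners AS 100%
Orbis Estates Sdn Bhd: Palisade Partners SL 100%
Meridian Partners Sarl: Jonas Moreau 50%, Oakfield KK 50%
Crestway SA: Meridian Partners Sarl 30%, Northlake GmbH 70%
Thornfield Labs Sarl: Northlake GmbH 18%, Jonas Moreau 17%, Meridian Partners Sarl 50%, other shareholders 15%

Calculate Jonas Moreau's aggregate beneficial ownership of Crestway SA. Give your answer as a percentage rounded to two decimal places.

99.18%

Jonas reaches Crestway along 4 paths.
Via Meridian: 50% × 30% = 15%.
Via Windward → Oakfield → Meridian: 100% × 19% × 50% × 30% = 2.85%.
Via Northlake → Oakfield → Meridian: 99% × 81% × 50% × 30% = 12.0285%.
Via Northlake: 99% × 70% = 69.3%.
Total: 15% + 2.85% + 12.0285% + 69.3% = 99.1785%.
Rounded: 99.18%.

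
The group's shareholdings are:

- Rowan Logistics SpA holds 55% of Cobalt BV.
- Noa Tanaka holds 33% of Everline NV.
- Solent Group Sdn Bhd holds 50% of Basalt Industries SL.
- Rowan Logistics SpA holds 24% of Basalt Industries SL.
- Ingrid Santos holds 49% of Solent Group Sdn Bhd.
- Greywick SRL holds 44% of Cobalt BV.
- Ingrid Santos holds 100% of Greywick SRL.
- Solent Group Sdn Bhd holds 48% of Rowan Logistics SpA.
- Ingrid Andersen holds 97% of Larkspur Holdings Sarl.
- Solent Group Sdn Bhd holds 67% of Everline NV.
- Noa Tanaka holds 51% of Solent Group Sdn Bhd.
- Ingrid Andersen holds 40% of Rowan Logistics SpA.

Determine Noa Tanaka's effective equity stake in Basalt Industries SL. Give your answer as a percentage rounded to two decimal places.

31.38%

Noa reaches Basalt along 2 paths.
Via Solent: 51% × 50% = 25.5%.
Via Solent → Rowan: 51% × 48% × 24% = 5.8752%.
Total: 25.5% + 5.8752% = 31.3752%.
Rounded: 31.38%.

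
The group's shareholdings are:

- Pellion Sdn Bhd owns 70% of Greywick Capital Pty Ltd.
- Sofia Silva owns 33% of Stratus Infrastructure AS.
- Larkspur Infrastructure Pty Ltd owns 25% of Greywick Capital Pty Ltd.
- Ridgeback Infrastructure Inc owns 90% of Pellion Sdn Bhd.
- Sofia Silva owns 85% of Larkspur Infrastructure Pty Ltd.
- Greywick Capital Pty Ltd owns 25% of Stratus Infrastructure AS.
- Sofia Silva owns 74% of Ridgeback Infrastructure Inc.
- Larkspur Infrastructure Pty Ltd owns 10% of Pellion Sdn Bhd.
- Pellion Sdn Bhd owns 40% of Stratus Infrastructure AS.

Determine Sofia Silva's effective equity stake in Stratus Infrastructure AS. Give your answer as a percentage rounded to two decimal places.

81.50%

Sofia reaches Stratus along 6 paths.
Via Larkspur → Pellion → Greywick: 85% × 10% × 70% × 25% = 1.4875%.
Via Ridgeback → Pellion → Greywick: 74% × 90% × 70% × 25% = 11.655%.
Via Larkspur → Greywick: 85% × 25% × 25% = 5.3125%.
Direct stake: 33% = 33%.
Via Larkspur → Pellion: 85% × 10% × 40% = 3.4%.
Via Ridgeback → Pellion: 74% × 90% × 40% = 26.64%.
Total: 1.4875% + 11.655% + 5.3125% + 33% + 3.4% + 26.64% = 81.495%.
Rounded: 81.50%.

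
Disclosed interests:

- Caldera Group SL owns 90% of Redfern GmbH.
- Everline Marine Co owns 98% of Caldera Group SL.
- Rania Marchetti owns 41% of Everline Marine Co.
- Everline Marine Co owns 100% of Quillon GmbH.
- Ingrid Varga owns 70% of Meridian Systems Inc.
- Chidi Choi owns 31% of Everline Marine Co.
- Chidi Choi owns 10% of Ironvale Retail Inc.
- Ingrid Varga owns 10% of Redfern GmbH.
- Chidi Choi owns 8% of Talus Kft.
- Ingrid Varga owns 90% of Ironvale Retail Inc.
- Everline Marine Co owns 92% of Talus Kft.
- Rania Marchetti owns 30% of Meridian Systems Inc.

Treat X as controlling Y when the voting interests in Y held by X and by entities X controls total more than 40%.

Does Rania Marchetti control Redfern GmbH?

Rania holds 41% of Everline, so Rania controls Everline.
Everline holds 98% of Caldera, so Rania controls Caldera.
Caldera holds 90% of Redfern, so Rania controls Redfern.

Yes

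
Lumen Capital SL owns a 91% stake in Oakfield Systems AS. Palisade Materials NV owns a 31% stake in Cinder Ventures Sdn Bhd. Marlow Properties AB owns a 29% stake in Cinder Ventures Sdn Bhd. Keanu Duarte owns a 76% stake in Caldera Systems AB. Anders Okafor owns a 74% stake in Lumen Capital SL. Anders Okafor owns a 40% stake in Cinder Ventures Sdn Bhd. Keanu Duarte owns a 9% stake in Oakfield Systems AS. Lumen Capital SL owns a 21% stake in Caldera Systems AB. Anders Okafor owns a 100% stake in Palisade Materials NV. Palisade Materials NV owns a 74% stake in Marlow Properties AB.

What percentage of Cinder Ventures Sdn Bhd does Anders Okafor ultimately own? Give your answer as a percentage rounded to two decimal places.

Anders reaches Cinder along 3 paths.
Via Palisade → Marlow: 100% × 74% × 29% = 21.46%.
Direct stake: 40% = 40%.
Via Palisade: 100% × 31% = 31%.
Total: 21.46% + 40% + 31% = 92.46%.

92.46%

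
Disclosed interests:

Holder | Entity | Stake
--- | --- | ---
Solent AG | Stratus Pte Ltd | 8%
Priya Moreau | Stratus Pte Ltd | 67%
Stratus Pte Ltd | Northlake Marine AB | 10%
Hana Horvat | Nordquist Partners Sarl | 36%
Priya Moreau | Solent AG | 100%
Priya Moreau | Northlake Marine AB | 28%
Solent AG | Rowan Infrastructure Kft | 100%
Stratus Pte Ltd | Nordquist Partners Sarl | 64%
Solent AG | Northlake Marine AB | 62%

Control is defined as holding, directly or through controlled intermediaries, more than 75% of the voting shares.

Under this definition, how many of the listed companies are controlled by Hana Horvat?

Hana's largest direct stake is 36% in Nordquist, which does not meet the threshold.
Hana controls 0 companies.

0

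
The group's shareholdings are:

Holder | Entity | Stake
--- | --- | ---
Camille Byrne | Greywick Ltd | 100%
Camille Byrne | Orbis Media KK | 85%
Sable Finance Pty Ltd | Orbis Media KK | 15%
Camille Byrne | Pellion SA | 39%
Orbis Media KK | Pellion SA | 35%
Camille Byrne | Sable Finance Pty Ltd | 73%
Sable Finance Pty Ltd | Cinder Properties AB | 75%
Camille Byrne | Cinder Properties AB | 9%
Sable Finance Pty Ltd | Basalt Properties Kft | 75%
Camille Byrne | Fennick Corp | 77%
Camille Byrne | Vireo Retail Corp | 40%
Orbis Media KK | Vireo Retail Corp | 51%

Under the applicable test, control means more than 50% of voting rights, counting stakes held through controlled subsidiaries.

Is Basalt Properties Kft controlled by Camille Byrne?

Camille holds 73% of Sable, so Camille controls Sable.
Sable holds 75% of Basalt, so Camille controls Basalt.

Yes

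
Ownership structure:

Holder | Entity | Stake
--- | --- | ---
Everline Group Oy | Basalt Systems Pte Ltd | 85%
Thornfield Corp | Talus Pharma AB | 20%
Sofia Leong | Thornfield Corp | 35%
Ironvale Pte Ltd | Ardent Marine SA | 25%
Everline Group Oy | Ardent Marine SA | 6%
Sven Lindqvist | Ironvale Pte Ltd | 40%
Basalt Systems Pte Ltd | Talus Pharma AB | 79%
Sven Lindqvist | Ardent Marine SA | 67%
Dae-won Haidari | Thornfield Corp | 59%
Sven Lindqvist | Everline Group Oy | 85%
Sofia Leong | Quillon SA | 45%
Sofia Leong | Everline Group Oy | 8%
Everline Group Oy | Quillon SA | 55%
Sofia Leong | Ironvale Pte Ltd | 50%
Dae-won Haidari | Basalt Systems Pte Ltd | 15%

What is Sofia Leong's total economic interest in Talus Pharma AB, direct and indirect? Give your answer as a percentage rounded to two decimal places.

12.37%

Sofia reaches Talus along 2 paths.
Via Thornfield: 35% × 20% = 7%.
Via Everline → Basalt: 8% × 85% × 79% = 5.372%.
Total: 7% + 5.372% = 12.372%.
Rounded: 12.37%.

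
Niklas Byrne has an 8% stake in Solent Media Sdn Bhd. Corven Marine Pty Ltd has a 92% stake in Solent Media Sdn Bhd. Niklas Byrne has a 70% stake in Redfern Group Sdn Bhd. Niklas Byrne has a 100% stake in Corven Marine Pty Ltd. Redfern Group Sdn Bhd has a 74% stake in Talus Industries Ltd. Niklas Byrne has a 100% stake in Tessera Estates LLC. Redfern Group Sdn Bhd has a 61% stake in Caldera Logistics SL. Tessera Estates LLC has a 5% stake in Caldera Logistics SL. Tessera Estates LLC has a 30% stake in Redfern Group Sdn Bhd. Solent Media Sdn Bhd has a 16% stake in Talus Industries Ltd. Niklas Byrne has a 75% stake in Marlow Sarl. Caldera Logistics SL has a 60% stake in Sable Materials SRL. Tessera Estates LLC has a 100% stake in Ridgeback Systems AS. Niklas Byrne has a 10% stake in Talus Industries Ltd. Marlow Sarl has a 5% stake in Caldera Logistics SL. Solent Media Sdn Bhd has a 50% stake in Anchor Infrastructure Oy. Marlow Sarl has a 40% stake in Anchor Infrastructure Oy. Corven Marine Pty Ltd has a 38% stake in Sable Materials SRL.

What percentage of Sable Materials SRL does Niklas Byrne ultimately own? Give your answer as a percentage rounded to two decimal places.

79.85%

Niklas reaches Sable along 5 paths.
Via Corven: 100% × 38% = 38%.
Via Redfern → Caldera: 70% × 61% × 60% = 25.62%.
Via Tessera → Redfern → Caldera: 100% × 30% × 61% × 60% = 10.98%.
Via Marlow → Caldera: 75% × 5% × 60% = 2.25%.
Via Tessera → Caldera: 100% × 5% × 60% = 3%.
Total: 38% + 25.62% + 10.98% + 2.25% + 3% = 79.85%.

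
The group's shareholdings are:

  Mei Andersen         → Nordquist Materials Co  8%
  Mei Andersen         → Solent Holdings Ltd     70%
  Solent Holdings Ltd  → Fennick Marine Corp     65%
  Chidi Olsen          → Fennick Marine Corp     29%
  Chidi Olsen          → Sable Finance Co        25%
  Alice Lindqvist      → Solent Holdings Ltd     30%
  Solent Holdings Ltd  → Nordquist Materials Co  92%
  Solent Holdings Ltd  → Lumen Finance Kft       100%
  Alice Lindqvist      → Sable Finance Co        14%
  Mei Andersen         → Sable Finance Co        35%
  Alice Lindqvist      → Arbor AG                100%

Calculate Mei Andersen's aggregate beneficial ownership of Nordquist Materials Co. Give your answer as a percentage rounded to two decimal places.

Mei reaches Nordquist along 2 paths.
Via Solent: 70% × 92% = 64.4%.
Direct stake: 8% = 8%.
Total: 64.4% + 8% = 72.4%.
Rounded: 72.40%.

72.40%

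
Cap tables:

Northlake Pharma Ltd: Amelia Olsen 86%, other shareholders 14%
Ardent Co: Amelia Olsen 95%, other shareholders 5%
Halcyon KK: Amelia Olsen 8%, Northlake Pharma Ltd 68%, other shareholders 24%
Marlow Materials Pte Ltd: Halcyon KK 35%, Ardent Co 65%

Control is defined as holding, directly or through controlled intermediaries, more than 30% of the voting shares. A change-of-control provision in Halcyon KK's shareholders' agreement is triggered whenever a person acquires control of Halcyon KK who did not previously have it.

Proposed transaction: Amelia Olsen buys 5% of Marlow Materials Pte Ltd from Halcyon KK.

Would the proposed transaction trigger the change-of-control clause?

The purchase adds only to Amelia's holdings (Halcyon's stake shrinks), so Amelia is the only person who could newly come to control Halcyon.
Amelia holds 86% of Northlake, so Amelia controls Northlake.
Amelia and Northlake together hold 8% + 68% = 76% of Halcyon, so Amelia controls Halcyon.
So Amelia already controls Halcyon before the transaction.
After the purchase, Amelia holds 5% of Marlow directly, and Halcyon's stake falls to 30%.
Amelia controlled Halcyon already, so this is not a new person acquiring control; every other person's position is unchanged or reduced.
No new person acquires control, so the clause is not triggered.

No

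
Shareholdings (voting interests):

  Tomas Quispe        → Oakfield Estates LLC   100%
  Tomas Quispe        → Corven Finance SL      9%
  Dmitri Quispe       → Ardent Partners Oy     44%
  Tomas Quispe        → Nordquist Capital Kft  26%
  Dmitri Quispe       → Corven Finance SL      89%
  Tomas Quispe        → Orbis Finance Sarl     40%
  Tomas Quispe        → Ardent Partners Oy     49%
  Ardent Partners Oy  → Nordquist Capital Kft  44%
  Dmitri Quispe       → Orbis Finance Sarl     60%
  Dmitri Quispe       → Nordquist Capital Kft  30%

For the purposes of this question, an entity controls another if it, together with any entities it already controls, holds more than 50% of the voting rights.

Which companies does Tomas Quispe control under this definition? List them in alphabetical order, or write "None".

Oakfield Estates LLC

Tomas holds 100% of Oakfield, so Tomas controls Oakfield.
No other company's threshold is met.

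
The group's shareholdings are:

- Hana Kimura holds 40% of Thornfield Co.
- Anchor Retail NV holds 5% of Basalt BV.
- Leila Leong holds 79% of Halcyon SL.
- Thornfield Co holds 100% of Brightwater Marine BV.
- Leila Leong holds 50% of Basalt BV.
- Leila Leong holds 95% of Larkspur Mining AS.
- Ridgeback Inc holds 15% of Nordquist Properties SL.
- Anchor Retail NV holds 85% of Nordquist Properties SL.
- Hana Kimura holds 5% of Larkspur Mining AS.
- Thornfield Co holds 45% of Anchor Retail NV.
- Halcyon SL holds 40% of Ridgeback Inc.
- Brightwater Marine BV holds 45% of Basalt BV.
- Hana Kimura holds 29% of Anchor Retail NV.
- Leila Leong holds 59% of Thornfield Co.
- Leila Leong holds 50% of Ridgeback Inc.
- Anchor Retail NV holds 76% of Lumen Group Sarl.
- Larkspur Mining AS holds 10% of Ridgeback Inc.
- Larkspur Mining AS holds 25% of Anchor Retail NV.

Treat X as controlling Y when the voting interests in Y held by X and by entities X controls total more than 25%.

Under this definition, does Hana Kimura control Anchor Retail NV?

Yes

Hana holds 40% of Thornfield, so Hana controls Thornfield.
Thornfield and Hana together hold 45% + 29% = 74% of Anchor, so Hana controls Anchor.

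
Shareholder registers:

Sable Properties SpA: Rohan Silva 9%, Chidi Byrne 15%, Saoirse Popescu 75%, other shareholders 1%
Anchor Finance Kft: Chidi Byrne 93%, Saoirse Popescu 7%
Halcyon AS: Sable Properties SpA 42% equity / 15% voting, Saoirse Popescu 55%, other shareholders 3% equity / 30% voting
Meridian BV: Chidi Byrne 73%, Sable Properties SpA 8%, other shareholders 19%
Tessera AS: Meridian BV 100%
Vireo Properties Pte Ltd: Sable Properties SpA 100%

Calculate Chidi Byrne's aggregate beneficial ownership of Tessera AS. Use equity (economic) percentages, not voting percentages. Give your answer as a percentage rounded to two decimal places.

74.20%

Chidi reaches Tessera along 2 paths.
Via Meridian: 73% × 100% = 73%.
Via Sable → Meridian: 15% × 8% × 100% = 1.2%.
Total: 73% + 1.2% = 74.2%.
Rounded: 74.20%.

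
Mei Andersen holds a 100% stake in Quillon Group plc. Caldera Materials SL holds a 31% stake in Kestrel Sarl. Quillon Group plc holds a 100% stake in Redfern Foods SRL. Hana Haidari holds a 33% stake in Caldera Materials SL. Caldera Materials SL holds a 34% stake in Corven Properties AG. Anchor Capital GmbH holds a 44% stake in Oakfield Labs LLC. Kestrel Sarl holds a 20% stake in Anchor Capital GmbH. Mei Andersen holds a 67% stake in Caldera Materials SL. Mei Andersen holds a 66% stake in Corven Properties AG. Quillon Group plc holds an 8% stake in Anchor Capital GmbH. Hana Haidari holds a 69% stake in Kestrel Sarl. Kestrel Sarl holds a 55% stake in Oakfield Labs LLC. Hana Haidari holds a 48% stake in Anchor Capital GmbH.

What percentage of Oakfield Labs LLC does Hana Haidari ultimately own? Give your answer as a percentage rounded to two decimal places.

Hana reaches Oakfield along 5 paths.
Via Caldera → Kestrel: 33% × 31% × 55% = 5.6265%.
Via Kestrel: 69% × 55% = 37.95%.
Via Anchor: 48% × 44% = 21.12%.
Via Caldera → Kestrel → Anchor: 33% × 31% × 20% × 44% = 0.90024%.
Via Kestrel → Anchor: 69% × 20% × 44% = 6.072%.
Total: 5.6265% + 37.95% + 21.12% + 0.90024% + 6.072% = 71.66874%.
Rounded: 71.67%.

71.67%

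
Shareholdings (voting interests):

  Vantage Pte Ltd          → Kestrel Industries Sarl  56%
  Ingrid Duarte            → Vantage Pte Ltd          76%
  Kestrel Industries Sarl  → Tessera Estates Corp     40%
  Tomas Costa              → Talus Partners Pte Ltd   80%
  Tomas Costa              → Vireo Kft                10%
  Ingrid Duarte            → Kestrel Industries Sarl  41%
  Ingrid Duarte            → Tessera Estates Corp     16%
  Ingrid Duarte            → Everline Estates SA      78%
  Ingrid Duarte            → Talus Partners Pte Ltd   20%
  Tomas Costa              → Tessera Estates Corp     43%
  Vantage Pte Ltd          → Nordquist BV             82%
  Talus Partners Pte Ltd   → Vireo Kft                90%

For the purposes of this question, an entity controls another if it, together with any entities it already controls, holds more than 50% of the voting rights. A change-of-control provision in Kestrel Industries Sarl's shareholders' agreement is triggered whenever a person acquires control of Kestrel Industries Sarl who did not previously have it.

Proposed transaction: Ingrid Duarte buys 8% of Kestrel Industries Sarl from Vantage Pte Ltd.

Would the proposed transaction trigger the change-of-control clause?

The purchase adds only to Ingrid's holdings (Vantage's stake shrinks), so Ingrid is the only person who could newly come to control Kestrel.
Ingrid holds 76% of Vantage, so Ingrid controls Vantage.
Vantage and Ingrid together hold 56% + 41% = 97% of Kestrel, so Ingrid controls Kestrel.
So Ingrid already controls Kestrel before the transaction.
After the purchase, Ingrid's direct stake in Kestrel rises to 41% + 8% = 49%, and Vantage's stake falls to 48%.
Ingrid controlled Kestrel already, so this is not a new person acquiring control; every other person's position is unchanged or reduced.
No new person acquires control, so the clause is not triggered.

No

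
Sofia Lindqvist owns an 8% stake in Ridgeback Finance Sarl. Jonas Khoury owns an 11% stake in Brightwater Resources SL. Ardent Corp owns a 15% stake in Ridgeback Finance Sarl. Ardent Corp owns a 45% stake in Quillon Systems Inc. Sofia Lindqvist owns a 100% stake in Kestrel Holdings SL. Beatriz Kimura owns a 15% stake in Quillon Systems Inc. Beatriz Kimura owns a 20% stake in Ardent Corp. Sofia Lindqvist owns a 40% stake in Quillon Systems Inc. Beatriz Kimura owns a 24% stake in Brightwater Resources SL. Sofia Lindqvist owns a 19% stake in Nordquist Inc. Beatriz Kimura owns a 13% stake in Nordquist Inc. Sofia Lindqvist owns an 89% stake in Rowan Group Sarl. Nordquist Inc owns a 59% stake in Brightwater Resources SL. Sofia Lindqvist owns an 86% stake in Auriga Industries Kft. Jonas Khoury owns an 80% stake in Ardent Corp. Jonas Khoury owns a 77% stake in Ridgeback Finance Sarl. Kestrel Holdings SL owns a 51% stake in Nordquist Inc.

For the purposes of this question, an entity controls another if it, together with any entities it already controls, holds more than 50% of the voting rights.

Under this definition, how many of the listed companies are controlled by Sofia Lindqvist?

Sofia holds 89% of Rowan, so Sofia controls Rowan.
Sofia holds 100% of Kestrel, so Sofia controls Kestrel.
Kestrel and Sofia together hold 51% + 19% = 70% of Nordquist, so Sofia controls Nordquist.
Sofia holds 86% of Auriga, so Sofia controls Auriga.
Nordquist holds 59% of Brightwater, so Sofia controls Brightwater.
No other company's threshold is met.
Sofia controls 5 companies.

5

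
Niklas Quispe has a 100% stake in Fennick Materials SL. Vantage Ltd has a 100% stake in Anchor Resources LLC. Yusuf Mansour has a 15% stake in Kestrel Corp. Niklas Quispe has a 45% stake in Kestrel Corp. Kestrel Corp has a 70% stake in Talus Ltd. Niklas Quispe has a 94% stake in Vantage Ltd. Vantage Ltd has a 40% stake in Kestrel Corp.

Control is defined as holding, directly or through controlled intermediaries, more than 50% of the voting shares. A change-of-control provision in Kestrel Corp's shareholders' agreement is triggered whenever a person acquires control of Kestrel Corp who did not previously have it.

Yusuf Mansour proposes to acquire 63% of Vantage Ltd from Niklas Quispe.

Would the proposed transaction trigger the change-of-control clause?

Yes

The purchase adds only to Yusuf's holdings (Niklas's stake shrinks), so Yusuf is the only person who could newly come to control Kestrel.
Yusuf's largest direct stake is 15% in Kestrel, which does not meet the threshold, so Yusuf controls no company.
In Kestrel, Yusuf's side holds only 15%, not > 50%.
So before the transaction, Yusuf does not control Kestrel.
After the purchase, Yusuf holds 63% of Vantage directly, and Niklas's stake falls to 31%.
Yusuf holds 63% of Vantage, so Yusuf controls Vantage.
Vantage and Yusuf together hold 40% + 15% = 55% of Kestrel, so Yusuf controls Kestrel.
Yusuf did not control Kestrel before and does after, so the clause is triggered.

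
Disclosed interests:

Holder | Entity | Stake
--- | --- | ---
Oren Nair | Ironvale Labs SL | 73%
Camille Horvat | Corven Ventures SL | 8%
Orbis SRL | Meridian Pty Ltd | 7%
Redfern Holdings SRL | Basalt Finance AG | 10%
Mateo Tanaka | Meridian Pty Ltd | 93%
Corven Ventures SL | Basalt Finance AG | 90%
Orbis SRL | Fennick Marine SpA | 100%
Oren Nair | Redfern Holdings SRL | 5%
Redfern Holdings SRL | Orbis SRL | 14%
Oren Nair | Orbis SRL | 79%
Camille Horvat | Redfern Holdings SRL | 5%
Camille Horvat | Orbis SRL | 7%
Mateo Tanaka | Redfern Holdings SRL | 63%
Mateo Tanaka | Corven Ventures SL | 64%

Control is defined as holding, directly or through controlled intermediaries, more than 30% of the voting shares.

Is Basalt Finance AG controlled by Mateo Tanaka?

Yes

Mateo holds 63% of Redfern, so Mateo controls Redfern.
Mateo holds 64% of Corven, so Mateo controls Corven.
Corven and Redfern together hold 90% + 10% = 100% of Basalt, so Mateo controls Basalt.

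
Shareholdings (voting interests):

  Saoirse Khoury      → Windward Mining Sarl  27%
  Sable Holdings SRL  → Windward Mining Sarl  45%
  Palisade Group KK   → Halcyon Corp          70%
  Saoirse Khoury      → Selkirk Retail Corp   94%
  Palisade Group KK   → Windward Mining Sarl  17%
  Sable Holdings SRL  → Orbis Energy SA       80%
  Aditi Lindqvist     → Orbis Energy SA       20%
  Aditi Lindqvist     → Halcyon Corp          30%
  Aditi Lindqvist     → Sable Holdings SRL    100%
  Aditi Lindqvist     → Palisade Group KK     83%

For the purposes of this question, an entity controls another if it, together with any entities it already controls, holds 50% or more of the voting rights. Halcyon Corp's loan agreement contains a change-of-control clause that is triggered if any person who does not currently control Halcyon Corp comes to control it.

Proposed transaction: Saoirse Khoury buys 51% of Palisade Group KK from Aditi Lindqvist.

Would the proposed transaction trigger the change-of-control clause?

Yes

The purchase adds only to Saoirse's holdings (Aditi's stake shrinks), so Saoirse is the only person who could newly come to control Halcyon.
Saoirse holds 94% of Selkirk, so Saoirse controls Selkirk.
Neither Saoirse nor any entity Saoirse controls holds any voting interest in Halcyon.
So before the transaction, Saoirse does not control Halcyon.
After the purchase, Saoirse holds 51% of Palisade directly, and Aditi's stake falls to 32%.
Saoirse holds 51% of Palisade, so Saoirse controls Palisade.
Palisade holds 70% of Halcyon, so Saoirse controls Halcyon.
Saoirse did not control Halcyon before and does after, so the clause is triggered.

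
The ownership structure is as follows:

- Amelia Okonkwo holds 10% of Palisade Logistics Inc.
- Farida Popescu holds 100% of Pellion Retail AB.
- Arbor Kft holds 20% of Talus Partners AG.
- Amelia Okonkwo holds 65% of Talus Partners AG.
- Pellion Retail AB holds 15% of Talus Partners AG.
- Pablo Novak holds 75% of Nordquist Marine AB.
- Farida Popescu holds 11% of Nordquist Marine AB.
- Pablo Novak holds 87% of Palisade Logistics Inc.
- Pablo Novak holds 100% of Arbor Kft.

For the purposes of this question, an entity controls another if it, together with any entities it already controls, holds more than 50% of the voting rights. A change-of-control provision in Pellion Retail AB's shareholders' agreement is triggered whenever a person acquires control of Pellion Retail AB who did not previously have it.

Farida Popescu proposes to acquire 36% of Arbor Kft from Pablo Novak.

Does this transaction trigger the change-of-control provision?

No

The purchase adds only to Farida's holdings (Pablo's stake shrinks), so Farida is the only person who could newly come to control Pellion.
Farida holds 100% of Pellion, so Farida controls Pellion.
So Farida already controls Pellion before the transaction.
After the purchase, Farida holds 36% of Arbor directly, and Pablo's stake falls to 64%.
Farida controlled Pellion already, so this is not a new person acquiring control; every other person's position is unchanged or reduced.
No new person acquires control, so the clause is not triggered.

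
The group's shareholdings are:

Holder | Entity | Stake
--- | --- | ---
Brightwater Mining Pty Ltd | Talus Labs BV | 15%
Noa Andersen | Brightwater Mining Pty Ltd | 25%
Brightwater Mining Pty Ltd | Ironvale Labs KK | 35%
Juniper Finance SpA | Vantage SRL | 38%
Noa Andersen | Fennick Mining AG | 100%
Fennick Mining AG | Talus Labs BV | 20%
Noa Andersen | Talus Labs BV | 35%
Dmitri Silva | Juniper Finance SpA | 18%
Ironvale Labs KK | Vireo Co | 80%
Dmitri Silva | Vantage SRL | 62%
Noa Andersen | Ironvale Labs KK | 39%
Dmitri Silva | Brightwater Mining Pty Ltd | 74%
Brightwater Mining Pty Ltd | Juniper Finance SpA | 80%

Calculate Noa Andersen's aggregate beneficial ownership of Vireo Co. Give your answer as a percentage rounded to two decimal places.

38.20%

Noa reaches Vireo along 2 paths.
Via Ironvale: 39% × 80% = 31.2%.
Via Brightwater → Ironvale: 25% × 35% × 80% = 7%.
Total: 31.2% + 7% = 38.2%.
Rounded: 38.20%.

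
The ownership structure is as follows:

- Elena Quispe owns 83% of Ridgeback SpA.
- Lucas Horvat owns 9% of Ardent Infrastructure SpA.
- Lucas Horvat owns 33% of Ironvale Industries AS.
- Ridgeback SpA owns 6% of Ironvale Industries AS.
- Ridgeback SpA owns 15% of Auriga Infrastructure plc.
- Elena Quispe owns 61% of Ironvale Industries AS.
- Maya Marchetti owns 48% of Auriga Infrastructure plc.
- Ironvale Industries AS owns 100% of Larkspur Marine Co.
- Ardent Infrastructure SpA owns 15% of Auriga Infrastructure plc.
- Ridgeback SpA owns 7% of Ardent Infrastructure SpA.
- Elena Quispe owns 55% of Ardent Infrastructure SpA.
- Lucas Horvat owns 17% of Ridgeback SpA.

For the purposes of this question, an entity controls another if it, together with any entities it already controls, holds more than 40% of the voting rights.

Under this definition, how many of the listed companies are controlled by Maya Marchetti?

Maya holds 48% of Auriga, so Maya controls Auriga.
No other company's threshold is met.
Maya controls 1 company.

1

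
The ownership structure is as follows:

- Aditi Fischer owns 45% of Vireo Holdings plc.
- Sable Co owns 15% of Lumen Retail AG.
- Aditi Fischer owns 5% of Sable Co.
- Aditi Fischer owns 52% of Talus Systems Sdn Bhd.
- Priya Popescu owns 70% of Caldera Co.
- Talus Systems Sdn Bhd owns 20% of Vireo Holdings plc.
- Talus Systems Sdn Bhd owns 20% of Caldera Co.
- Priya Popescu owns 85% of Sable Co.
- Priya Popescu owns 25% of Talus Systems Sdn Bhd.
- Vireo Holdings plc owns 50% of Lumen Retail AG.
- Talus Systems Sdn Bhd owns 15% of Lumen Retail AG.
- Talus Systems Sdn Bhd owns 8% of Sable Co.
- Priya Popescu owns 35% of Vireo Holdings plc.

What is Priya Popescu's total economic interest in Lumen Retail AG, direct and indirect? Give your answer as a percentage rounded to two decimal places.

Priya reaches Lumen along 5 paths.
Via Talus: 25% × 15% = 3.75%.
Via Talus → Vireo: 25% × 20% × 50% = 2.5%.
Via Vireo: 35% × 50% = 17.5%.
Via Sable: 85% × 15% = 12.75%.
Via Talus → Sable: 25% × 8% × 15% = 0.3%.
Total: 3.75% + 2.5% + 17.5% + 12.75% + 0.3% = 36.8%.
Rounded: 36.80%.

36.80%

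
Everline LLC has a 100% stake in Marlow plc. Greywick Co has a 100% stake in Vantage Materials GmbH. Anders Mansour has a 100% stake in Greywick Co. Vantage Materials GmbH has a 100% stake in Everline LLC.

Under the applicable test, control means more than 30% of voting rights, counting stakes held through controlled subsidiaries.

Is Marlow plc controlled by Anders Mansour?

Anders holds 100% of Greywick, so Anders controls Greywick.
Greywick holds 100% of Vantage, so Anders controls Vantage.
Vantage holds 100% of Everline, so Anders controls Everline.
Everline holds 100% of Marlow, so Anders controls Marlow.

Yes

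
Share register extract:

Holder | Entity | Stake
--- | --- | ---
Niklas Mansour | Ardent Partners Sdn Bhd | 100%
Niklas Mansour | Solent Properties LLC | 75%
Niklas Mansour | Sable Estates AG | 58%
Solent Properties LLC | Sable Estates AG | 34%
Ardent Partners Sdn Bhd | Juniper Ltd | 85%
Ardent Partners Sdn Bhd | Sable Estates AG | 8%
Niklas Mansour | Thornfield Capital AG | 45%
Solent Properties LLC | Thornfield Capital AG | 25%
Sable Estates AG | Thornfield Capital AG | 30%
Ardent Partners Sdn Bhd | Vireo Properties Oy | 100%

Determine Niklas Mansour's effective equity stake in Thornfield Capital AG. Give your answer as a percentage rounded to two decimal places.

91.20%

Niklas reaches Thornfield along 5 paths.
Direct stake: 45% = 45%.
Via Ardent → Sable: 100% × 8% × 30% = 2.4%.
Via Sable: 58% × 30% = 17.4%.
Via Solent → Sable: 75% × 34% × 30% = 7.65%.
Via Solent: 75% × 25% = 18.75%.
Total: 45% + 2.4% + 17.4% + 7.65% + 18.75% = 91.2%.
Rounded: 91.20%.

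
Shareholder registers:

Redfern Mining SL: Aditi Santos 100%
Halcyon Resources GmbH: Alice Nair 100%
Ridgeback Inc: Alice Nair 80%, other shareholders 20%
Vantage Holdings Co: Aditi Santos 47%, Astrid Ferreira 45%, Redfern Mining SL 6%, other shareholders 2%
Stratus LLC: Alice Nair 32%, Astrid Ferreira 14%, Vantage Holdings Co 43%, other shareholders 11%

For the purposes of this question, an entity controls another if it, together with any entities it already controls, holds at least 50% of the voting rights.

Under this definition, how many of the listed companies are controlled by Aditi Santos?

Aditi holds 100% of Redfern, so Aditi controls Redfern.
Aditi and Redfern together hold 47% + 6% = 53% of Vantage, so Aditi controls Vantage.
No other company's threshold is met.
Aditi controls 2 companies.

2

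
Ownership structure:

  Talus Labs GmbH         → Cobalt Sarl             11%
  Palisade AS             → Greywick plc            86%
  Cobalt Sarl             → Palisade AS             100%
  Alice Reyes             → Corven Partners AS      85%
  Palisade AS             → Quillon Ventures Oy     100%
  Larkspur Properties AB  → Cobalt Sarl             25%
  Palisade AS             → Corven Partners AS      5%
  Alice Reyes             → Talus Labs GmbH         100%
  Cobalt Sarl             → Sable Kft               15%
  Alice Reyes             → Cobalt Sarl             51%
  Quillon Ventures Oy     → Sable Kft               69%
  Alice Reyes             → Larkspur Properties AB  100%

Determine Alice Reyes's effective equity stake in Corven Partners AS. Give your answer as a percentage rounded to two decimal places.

89.35%

Alice reaches Corven along 4 paths.
Direct stake: 85% = 85%.
Via Larkspur → Cobalt → Palisade: 100% × 25% × 100% × 5% = 1.25%.
Via Cobalt → Palisade: 51% × 100% × 5% = 2.55%.
Via Talus → Cobalt → Palisade: 100% × 11% × 100% × 5% = 0.55%.
Total: 85% + 1.25% + 2.55% + 0.55% = 89.35%.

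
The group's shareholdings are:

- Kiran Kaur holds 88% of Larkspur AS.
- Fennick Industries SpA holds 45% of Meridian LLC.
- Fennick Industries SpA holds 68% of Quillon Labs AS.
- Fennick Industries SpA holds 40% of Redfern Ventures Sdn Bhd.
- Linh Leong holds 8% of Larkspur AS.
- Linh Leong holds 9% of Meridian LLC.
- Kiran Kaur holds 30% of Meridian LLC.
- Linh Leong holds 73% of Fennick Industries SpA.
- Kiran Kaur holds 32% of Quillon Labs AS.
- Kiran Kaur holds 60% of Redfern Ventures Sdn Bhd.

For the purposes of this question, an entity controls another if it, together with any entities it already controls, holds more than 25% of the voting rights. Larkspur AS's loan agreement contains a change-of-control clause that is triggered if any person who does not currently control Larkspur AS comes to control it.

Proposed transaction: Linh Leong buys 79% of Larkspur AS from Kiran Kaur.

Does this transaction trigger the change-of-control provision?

The purchase adds only to Linh's holdings (Kiran's stake shrinks), so Linh is the only person who could newly come to control Larkspur.
Linh holds 73% of Fennick, so Linh controls Fennick.
Linh and Fennick together hold 9% + 45% = 54% of Meridian, so Linh controls Meridian.
Fennick holds 40% of Redfern, so Linh controls Redfern.
Fennick holds 68% of Quillon, so Linh controls Quillon.
In Larkspur, Linh's side holds only 8%, not > 25%.
So before the transaction, Linh does not control Larkspur.
After the purchase, Linh's direct stake in Larkspur rises to 8% + 79% = 87%, and Kiran's stake falls to 9%.
Linh holds 87% of Larkspur, so Linh controls Larkspur.
Linh did not control Larkspur before and does after, so the clause is triggered.

Yes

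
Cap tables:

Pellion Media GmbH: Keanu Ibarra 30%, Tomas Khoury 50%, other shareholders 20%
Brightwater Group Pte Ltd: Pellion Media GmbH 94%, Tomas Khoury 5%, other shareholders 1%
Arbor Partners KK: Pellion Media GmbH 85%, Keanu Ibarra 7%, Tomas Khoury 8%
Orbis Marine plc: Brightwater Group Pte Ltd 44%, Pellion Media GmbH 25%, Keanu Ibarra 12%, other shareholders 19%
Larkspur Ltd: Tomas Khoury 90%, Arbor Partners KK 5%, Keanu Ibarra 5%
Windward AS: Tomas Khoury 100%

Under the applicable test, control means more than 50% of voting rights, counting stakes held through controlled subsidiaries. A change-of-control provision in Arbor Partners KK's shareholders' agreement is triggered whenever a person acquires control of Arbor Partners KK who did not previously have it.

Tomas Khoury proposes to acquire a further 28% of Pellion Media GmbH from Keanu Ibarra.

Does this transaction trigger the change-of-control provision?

The purchase adds only to Tomas's holdings (Keanu's stake shrinks), so Tomas is the only person who could newly come to control Arbor.
Tomas holds 90% of Larkspur, so Tomas controls Larkspur.
Tomas holds 100% of Windward, so Tomas controls Windward.
In Arbor, Tomas's side holds only 8%, not > 50%.
So before the transaction, Tomas does not control Arbor.
After the purchase, Tomas's direct stake in Pellion rises to 50% + 28% = 78%, and Keanu's stake falls to 2%.
Tomas holds 78% of Pellion, so Tomas controls Pellion.
Pellion and Tomas together hold 85% + 8% = 93% of Arbor, so Tomas controls Arbor.
Tomas did not control Arbor before and does after, so the clause is triggered.

Yes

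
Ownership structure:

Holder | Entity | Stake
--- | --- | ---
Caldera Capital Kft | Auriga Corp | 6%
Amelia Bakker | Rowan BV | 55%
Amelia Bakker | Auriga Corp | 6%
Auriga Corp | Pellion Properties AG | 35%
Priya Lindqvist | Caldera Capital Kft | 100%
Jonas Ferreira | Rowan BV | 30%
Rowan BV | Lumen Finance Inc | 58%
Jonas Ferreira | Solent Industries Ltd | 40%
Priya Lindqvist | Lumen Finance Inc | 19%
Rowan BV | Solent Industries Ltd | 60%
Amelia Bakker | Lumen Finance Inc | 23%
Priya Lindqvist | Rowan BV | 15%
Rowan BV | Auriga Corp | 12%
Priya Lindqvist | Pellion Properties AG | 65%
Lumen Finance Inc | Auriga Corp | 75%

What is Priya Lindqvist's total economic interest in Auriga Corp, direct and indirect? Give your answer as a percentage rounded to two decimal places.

Priya reaches Auriga along 4 paths.
Via Caldera: 100% × 6% = 6%.
Via Lumen: 19% × 75% = 14.25%.
Via Rowan → Lumen: 15% × 58% × 75% = 6.525%.
Via Rowan: 15% × 12% = 1.8%.
Total: 6% + 14.25% + 6.525% + 1.8% = 28.575%.
Rounded: 28.58%.

28.58%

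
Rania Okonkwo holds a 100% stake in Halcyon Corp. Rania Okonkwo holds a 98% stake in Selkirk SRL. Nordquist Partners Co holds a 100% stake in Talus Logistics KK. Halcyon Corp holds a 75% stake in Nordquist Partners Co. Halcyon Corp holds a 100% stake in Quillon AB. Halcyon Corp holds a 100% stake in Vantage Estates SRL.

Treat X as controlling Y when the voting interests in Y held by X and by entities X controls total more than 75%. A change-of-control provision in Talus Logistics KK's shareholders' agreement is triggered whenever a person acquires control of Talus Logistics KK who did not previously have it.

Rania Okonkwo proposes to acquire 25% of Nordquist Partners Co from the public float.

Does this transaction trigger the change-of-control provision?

The purchase changes only Rania's holdings, so Rania is the only person who could newly come to control Talus.
Rania holds 98% of Selkirk, so Rania controls Selkirk.
Rania holds 100% of Halcyon, so Rania controls Halcyon.
Halcyon holds 100% of Quillon, so Rania controls Quillon.
Halcyon holds 100% of Vantage, so Rania controls Vantage.
Neither Rania nor any entity Rania controls holds any voting interest in Talus.
So before the transaction, Rania does not control Talus.
After the purchase, Rania holds 25% of Nordquist directly.
Halcyon and Rania together hold 75% + 25% = 100% of Nordquist, so Rania controls Nordquist.
Nordquist holds 100% of Talus, so Rania controls Talus.
Rania did not control Talus before and does after, so the clause is triggered.

Yes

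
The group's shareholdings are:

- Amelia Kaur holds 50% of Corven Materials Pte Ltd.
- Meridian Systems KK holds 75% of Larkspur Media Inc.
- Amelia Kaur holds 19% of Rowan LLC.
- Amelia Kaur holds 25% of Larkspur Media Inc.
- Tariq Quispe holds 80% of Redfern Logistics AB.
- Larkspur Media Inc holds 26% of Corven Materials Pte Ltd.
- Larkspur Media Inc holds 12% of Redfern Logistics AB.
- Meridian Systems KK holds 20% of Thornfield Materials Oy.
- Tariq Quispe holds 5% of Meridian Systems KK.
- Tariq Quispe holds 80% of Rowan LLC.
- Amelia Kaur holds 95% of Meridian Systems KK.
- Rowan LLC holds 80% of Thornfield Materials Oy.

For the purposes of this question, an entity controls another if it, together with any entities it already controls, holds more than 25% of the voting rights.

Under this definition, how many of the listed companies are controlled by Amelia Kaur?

3

Amelia holds 95% of Meridian, so Amelia controls Meridian.
Meridian and Amelia together hold 75% + 25% = 100% of Larkspur, so Amelia controls Larkspur.
Amelia and Larkspur together hold 50% + 26% = 76% of Corven, so Amelia controls Corven.
No other company's threshold is met.
Amelia controls 3 companies.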